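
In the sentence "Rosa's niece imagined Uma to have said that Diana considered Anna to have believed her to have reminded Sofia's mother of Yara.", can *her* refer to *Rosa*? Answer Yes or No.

Yes

*her* is a pronoun; Principle B requires it to be free in its binding domain — the clause headed by 'believed'.
— Rosa: possessor inside the subject DP of the matrix clause; does not c-command the pronoun — Principle B does not apply; allowed.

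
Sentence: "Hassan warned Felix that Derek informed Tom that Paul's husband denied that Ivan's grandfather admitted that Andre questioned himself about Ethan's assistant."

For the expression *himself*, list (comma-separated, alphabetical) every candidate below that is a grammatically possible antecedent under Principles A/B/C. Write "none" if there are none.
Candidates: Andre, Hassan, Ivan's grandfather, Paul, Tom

Andre

*himself* is a reflexive; Principle A requires it to be bound within its binding domain — the clause headed by 'questioned'.
— Andre: subject of the clause headed by 'questioned'; c-commands the reflexive within its binding domain — allowed (Principle A).
— Hassan: subject of the matrix clause; c-commands the reflexive but lies outside its binding domain — cannot bind it (Principle A).
— Ivan's grandfather: subject of the clause headed by 'admitted'; c-commands the reflexive but lies outside its binding domain — cannot bind it (Principle A).
— Paul: possessor inside the subject DP of the clause headed by 'denied'; does not c-command the reflexive — cannot bind it (Principle A).
— Tom: object of the clause headed by 'informed'; c-commands the reflexive but lies outside its binding domain — cannot bind it (Principle A).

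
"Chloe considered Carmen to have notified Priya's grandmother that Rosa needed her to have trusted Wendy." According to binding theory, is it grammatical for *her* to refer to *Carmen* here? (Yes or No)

Yes

*Carmen* is an R-expression; Principle C requires it to be free (not bound by any c-commanding expression).
— her: subject of the clause headed by 'trusted'; the pronoun does not c-command the R-expression — coreference allowed.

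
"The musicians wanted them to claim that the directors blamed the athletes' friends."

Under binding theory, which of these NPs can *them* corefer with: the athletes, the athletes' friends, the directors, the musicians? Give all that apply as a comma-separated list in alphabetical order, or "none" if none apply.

none

*them* is a pronoun; Principle B requires it to be free in its binding domain — the matrix clause.
— the athletes: possessor inside the object DP of the clause headed by 'blamed'; is c-commanded by the pronoun; coreference would bind this R-expression — blocked (Principle C).
— the athletes' friends: object of the clause headed by 'blamed'; is c-commanded by the pronoun; coreference would bind this R-expression — blocked (Principle C).
— the directors: subject of the clause headed by 'blamed'; is c-commanded by the pronoun; coreference would bind this R-expression — blocked (Principle C).
— the musicians: subject of the matrix clause; c-commands the pronoun within its binding domain — blocked (Principle B).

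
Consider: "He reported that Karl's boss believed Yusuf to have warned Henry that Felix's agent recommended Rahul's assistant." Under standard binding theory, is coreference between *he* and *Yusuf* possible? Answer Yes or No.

*Yusuf* is an R-expression; Principle C requires it to be free (not bound by any c-commanding expression).
— he: subject of the matrix clause; the pronoun c-commands the R-expression — coreference blocked (Principle C).

No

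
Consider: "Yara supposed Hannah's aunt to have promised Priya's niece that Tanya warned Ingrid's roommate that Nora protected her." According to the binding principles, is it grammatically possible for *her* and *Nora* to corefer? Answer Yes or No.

No

*her* is a pronoun; Principle B requires it to be free in its binding domain — the clause headed by 'protected'.
— Nora: subject of the clause headed by 'protected'; c-commands the pronoun within its binding domain — blocked (Principle B).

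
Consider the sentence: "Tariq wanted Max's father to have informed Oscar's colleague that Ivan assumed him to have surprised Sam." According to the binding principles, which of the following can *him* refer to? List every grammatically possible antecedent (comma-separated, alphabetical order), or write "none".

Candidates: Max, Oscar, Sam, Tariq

*him* is a pronoun; Principle B requires it to be free in its binding domain — the clause headed by 'assumed'.
— Max: possessor inside the subject DP of the clause headed by 'informed'; does not c-command the pronoun — Principle B does not apply; allowed.
— Oscar: possessor inside the object DP of the clause headed by 'informed'; does not c-command the pronoun — Principle B does not apply; allowed.
— Sam: object of the clause headed by 'surprised'; is c-commanded by the pronoun; coreference would bind this R-expression — blocked (Principle C).
— Tariq: subject of the matrix clause; c-commands the pronoun but lies outside its binding domain — allowed.

Max, Oscar, Tariq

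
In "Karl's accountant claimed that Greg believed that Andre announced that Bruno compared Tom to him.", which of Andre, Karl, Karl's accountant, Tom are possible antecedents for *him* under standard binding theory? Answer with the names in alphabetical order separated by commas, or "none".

*him* is a pronoun; Principle B requires it to be free in its binding domain — the clause headed by 'compared'.
— Andre: subject of the clause headed by 'announced'; c-commands the pronoun but lies outside its binding domain — allowed.
— Karl: possessor inside the subject DP of the matrix clause; does not c-command the pronoun — Principle B does not apply; allowed.
— Karl's accountant: subject of the matrix clause; c-commands the pronoun but lies outside its binding domain — allowed.
— Tom: object of the clause headed by 'compared'; c-commands the pronoun within its binding domain — blocked (Principle B).

Andre, Karl, Karl's accountant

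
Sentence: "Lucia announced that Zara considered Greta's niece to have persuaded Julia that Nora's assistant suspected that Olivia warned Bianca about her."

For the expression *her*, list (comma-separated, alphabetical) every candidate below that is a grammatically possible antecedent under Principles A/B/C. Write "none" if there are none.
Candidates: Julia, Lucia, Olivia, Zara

*her* is a pronoun; Principle B requires it to be free in its binding domain — the clause headed by 'warned'.
— Julia: object of the clause headed by 'persuaded'; c-commands the pronoun but lies outside its binding domain — allowed.
— Lucia: subject of the matrix clause; c-commands the pronoun but lies outside its binding domain — allowed.
— Olivia: subject of the clause headed by 'warned'; c-commands the pronoun within its binding domain — blocked (Principle B).
— Zara: subject of the clause headed by 'considered'; c-commands the pronoun but lies outside its binding domain — allowed.

Julia, Lucia, Zara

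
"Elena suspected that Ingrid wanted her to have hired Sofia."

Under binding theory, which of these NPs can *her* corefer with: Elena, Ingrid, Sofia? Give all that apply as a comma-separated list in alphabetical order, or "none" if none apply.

*her* is a pronoun; Principle B requires it to be free in its binding domain — the clause headed by 'wanted'.
— Elena: subject of the matrix clause; c-commands the pronoun but lies outside its binding domain — allowed.
— Ingrid: subject of the clause headed by 'wanted'; c-commands the pronoun within its binding domain — blocked (Principle B).
— Sofia: object of the clause headed by 'hired'; is c-commanded by the pronoun; coreference would bind this R-expression — blocked (Principle C).

Elena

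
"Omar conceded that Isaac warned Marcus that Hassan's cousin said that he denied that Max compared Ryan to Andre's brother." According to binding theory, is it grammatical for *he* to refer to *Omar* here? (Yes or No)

Yes

*Omar* is an R-expression; Principle C requires it to be free (not bound by any c-commanding expression).
— he: subject of the clause headed by 'denied'; the pronoun does not c-command the R-expression — coreference allowed.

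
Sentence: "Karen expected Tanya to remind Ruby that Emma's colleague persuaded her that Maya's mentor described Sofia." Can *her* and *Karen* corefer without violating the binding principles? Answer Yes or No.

*Karen* is an R-expression; Principle C requires it to be free (not bound by any c-commanding expression).
— her: object of the clause headed by 'persuaded'; the pronoun does not c-command the R-expression — coreference allowed.

Yes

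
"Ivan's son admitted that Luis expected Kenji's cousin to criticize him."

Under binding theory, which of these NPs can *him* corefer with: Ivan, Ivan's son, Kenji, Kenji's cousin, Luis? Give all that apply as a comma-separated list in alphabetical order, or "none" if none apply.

Ivan, Ivan's son, Kenji, Luis

*him* is a pronoun; Principle B requires it to be free in its binding domain — the clause headed by 'criticize'.
— Ivan: possessor inside the subject DP of the matrix clause; does not c-command the pronoun — Principle B does not apply; allowed.
— Ivan's son: subject of the matrix clause; c-commands the pronoun but lies outside its binding domain — allowed.
— Kenji: possessor inside the subject DP of the clause headed by 'criticize'; does not c-command the pronoun — Principle B does not apply; allowed.
— Kenji's cousin: subject of the clause headed by 'criticize'; c-commands the pronoun within its binding domain — blocked (Principle B).
— Luis: subject of the clause headed by 'expected'; c-commands the pronoun but lies outside its binding domain — allowed.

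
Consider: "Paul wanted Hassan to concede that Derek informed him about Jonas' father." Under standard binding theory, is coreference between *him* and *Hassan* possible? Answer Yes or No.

*Hassan* is an R-expression; Principle C requires it to be free (not bound by any c-commanding expression).
— him: object of the clause headed by 'informed'; the pronoun does not c-command the R-expression — coreference allowed.

Yes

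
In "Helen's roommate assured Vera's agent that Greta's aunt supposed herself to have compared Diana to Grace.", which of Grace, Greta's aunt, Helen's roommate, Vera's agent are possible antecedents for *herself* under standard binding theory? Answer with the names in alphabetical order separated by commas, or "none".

Greta's aunt

*herself* is a reflexive; Principle A requires it to be bound within its binding domain — the clause headed by 'supposed'.
— Grace: second object of the clause headed by 'compared'; does not c-command the reflexive — cannot bind it (Principle A).
— Greta's aunt: subject of the clause headed by 'supposed'; c-commands the reflexive within its binding domain — allowed (Principle A).
— Helen's roommate: subject of the matrix clause; c-commands the reflexive but lies outside its binding domain — cannot bind it (Principle A).
— Vera's agent: object of the matrix clause; c-commands the reflexive but lies outside its binding domain — cannot bind it (Principle A).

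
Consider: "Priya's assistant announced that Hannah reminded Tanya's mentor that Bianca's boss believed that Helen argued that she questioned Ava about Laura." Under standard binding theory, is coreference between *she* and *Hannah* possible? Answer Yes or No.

*Hannah* is an R-expression; Principle C requires it to be free (not bound by any c-commanding expression).
— she: subject of the clause headed by 'questioned'; the pronoun does not c-command the R-expression — coreference allowed.

Yes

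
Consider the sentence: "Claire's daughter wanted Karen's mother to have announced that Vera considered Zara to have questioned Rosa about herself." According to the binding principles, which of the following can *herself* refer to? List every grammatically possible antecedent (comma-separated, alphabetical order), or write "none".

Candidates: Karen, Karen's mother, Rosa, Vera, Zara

*herself* is a reflexive; Principle A requires it to be bound within its binding domain — the clause headed by 'questioned'.
— Karen: possessor inside the subject DP of the clause headed by 'announced'; does not c-command the reflexive — cannot bind it (Principle A).
— Karen's mother: subject of the clause headed by 'announced'; c-commands the reflexive but lies outside its binding domain — cannot bind it (Principle A).
— Rosa: object of the clause headed by 'questioned'; c-commands the reflexive within its binding domain — allowed (Principle A).
— Vera: subject of the clause headed by 'considered'; c-commands the reflexive but lies outside its binding domain — cannot bind it (Principle A).
— Zara: subject of the clause headed by 'questioned'; c-commands the reflexive within its binding domain — allowed (Principle A).

Rosa, Zara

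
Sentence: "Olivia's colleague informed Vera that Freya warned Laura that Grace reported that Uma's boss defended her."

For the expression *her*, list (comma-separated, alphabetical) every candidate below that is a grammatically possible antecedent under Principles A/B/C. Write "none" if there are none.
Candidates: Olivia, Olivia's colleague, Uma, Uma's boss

*her* is a pronoun; Principle B requires it to be free in its binding domain — the clause headed by 'defended'.
— Olivia: possessor inside the subject DP of the matrix clause; does not c-command the pronoun — Principle B does not apply; allowed.
— Olivia's colleague: subject of the matrix clause; c-commands the pronoun but lies outside its binding domain — allowed.
— Uma: possessor inside the subject DP of the clause headed by 'defended'; does not c-command the pronoun — Principle B does not apply; allowed.
— Uma's boss: subject of the clause headed by 'defended'; c-commands the pronoun within its binding domain — blocked (Principle B).

Olivia, Olivia's colleague, Uma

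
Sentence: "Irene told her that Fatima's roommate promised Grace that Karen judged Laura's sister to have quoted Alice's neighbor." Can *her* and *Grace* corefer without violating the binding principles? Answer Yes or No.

*Grace* is an R-expression; Principle C requires it to be free (not bound by any c-commanding expression).
— her: object of the matrix clause; the pronoun c-commands the R-expression — coreference blocked (Principle C).

No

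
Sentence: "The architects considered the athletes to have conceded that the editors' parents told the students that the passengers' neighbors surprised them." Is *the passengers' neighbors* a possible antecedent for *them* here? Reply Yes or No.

*them* is a pronoun; Principle B requires it to be free in its binding domain — the clause headed by 'surprised'.
— the passengers' neighbors: subject of the clause headed by 'surprised'; c-commands the pronoun within its binding domain — blocked (Principle B).

No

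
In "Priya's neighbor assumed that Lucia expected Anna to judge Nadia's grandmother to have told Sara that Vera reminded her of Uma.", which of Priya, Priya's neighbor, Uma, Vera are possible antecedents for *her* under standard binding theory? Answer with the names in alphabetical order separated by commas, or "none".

Priya, Priya's neighbor

*her* is a pronoun; Principle B requires it to be free in its binding domain — the clause headed by 'reminded'.
— Priya: possessor inside the subject DP of the matrix clause; does not c-command the pronoun — Principle B does not apply; allowed.
— Priya's neighbor: subject of the matrix clause; c-commands the pronoun but lies outside its binding domain — allowed.
— Uma: second object of the clause headed by 'reminded'; is c-commanded by the pronoun; coreference would bind this R-expression — blocked (Principle C).
— Vera: subject of the clause headed by 'reminded'; c-commands the pronoun within its binding domain — blocked (Principle B).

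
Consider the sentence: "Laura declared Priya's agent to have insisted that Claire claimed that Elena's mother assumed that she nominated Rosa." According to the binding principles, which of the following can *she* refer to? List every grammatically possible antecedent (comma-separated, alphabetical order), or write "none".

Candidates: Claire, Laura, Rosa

*she* is a pronoun; Principle B requires it to be free in its binding domain — the clause headed by 'nominated'.
— Claire: subject of the clause headed by 'claimed'; c-commands the pronoun but lies outside its binding domain — allowed.
— Laura: subject of the matrix clause; c-commands the pronoun but lies outside its binding domain — allowed.
— Rosa: object of the clause headed by 'nominated'; is c-commanded by the pronoun; coreference would bind this R-expression — blocked (Principle C).

Claire, Laura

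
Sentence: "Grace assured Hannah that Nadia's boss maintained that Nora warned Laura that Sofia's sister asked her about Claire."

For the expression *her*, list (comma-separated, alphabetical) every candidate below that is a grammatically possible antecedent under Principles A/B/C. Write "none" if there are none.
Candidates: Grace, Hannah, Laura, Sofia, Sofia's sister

Grace, Hannah, Laura, Sofia

*her* is a pronoun; Principle B requires it to be free in its binding domain — the clause headed by 'asked'.
— Grace: subject of the matrix clause; c-commands the pronoun but lies outside its binding domain — allowed.
— Hannah: object of the matrix clause; c-commands the pronoun but lies outside its binding domain — allowed.
— Laura: object of the clause headed by 'warned'; c-commands the pronoun but lies outside its binding domain — allowed.
— Sofia: possessor inside the subject DP of the clause headed by 'asked'; does not c-command the pronoun — Principle B does not apply; allowed.
— Sofia's sister: subject of the clause headed by 'asked'; c-commands the pronoun within its binding domain — blocked (Principle B).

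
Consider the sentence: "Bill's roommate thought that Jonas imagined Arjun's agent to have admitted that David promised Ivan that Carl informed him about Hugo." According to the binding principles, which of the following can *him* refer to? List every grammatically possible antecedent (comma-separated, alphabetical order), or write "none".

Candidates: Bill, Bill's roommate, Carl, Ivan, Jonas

*him* is a pronoun; Principle B requires it to be free in its binding domain — the clause headed by 'informed'.
— Bill: possessor inside the subject DP of the matrix clause; does not c-command the pronoun — Principle B does not apply; allowed.
— Bill's roommate: subject of the matrix clause; c-commands the pronoun but lies outside its binding domain — allowed.
— Carl: subject of the clause headed by 'informed'; c-commands the pronoun within its binding domain — blocked (Principle B).
— Ivan: object of the clause headed by 'promised'; c-commands the pronoun but lies outside its binding domain — allowed.
— Jonas: subject of the clause headed by 'imagined'; c-commands the pronoun but lies outside its binding domain — allowed.

Bill, Bill's roommate, Ivan, Jonas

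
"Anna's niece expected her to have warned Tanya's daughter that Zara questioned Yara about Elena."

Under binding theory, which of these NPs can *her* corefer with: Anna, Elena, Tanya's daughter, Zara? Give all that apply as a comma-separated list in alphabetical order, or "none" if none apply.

*her* is a pronoun; Principle B requires it to be free in its binding domain — the matrix clause.
— Anna: possessor inside the subject DP of the matrix clause; does not c-command the pronoun — Principle B does not apply; allowed.
— Elena: second object of the clause headed by 'questioned'; is c-commanded by the pronoun; coreference would bind this R-expression — blocked (Principle C).
— Tanya's daughter: object of the clause headed by 'warned'; is c-commanded by the pronoun; coreference would bind this R-expression — blocked (Principle C).
— Zara: subject of the clause headed by 'questioned'; is c-commanded by the pronoun; coreference would bind this R-expression — blocked (Principle C).

Anna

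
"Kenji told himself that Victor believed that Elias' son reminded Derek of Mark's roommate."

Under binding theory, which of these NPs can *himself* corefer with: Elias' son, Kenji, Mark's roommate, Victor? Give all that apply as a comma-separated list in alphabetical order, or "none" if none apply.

Kenji

*himself* is a reflexive; Principle A requires it to be bound within its binding domain — the matrix clause.
— Elias' son: subject of the clause headed by 'reminded'; does not c-command the reflexive — cannot bind it (Principle A).
— Kenji: subject of the matrix clause; c-commands the reflexive within its binding domain — allowed (Principle A).
— Mark's roommate: second object of the clause headed by 'reminded'; does not c-command the reflexive — cannot bind it (Principle A).
— Victor: subject of the clause headed by 'believed'; does not c-command the reflexive — cannot bind it (Principle A).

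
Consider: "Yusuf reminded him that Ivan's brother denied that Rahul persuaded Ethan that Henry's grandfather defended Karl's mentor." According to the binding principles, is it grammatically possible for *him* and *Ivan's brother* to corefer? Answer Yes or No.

No

*him* is a pronoun; Principle B requires it to be free in its binding domain — the matrix clause.
— Ivan's brother: subject of the clause headed by 'denied'; is c-commanded by the pronoun; coreference would bind this R-expression — blocked (Principle C).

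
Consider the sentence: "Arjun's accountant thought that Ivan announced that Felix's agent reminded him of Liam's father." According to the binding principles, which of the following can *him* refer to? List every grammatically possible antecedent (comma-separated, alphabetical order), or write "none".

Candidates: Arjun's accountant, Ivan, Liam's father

*him* is a pronoun; Principle B requires it to be free in its binding domain — the clause headed by 'reminded'.
— Arjun's accountant: subject of the matrix clause; c-commands the pronoun but lies outside its binding domain — allowed.
— Ivan: subject of the clause headed by 'announced'; c-commands the pronoun but lies outside its binding domain — allowed.
— Liam's father: second object of the clause headed by 'reminded'; is c-commanded by the pronoun; coreference would bind this R-expression — blocked (Principle C).

Arjun's accountant, Ivan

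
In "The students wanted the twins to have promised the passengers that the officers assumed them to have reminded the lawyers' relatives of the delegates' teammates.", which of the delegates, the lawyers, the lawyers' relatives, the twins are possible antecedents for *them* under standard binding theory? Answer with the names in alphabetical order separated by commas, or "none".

the twins

*them* is a pronoun; Principle B requires it to be free in its binding domain — the clause headed by 'assumed'.
— the delegates: possessor inside the second object DP of the clause headed by 'reminded'; is c-commanded by the pronoun; coreference would bind this R-expression — blocked (Principle C).
— the lawyers: possessor inside the object DP of the clause headed by 'reminded'; is c-commanded by the pronoun; coreference would bind this R-expression — blocked (Principle C).
— the lawyers' relatives: object of the clause headed by 'reminded'; is c-commanded by the pronoun; coreference would bind this R-expression — blocked (Principle C).
— the twins: subject of the clause headed by 'promised'; c-commands the pronoun but lies outside its binding domain — allowed.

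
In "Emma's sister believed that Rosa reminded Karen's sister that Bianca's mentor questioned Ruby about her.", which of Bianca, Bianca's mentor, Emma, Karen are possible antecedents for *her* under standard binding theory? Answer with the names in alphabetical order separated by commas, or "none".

Bianca, Emma, Karen

*her* is a pronoun; Principle B requires it to be free in its binding domain — the clause headed by 'questioned'.
— Bianca: possessor inside the subject DP of the clause headed by 'questioned'; does not c-command the pronoun — Principle B does not apply; allowed.
— Bianca's mentor: subject of the clause headed by 'questioned'; c-commands the pronoun within its binding domain — blocked (Principle B).
— Emma: possessor inside the subject DP of the matrix clause; does not c-command the pronoun — Principle B does not apply; allowed.
— Karen: possessor inside the object DP of the clause headed by 'reminded'; does not c-command the pronoun — Principle B does not apply; allowed.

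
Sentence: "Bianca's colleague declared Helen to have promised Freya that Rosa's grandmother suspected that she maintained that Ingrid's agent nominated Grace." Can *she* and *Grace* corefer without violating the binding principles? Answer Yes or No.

*Grace* is an R-expression; Principle C requires it to be free (not bound by any c-commanding expression).
— she: subject of the clause headed by 'maintained'; the pronoun c-commands the R-expression — coreference blocked (Principle C).

No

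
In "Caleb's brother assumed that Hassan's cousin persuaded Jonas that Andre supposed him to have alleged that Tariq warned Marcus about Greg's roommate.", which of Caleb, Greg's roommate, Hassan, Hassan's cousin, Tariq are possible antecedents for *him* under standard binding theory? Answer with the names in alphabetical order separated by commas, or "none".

Caleb, Hassan, Hassan's cousin

*him* is a pronoun; Principle B requires it to be free in its binding domain — the clause headed by 'supposed'.
— Caleb: possessor inside the subject DP of the matrix clause; does not c-command the pronoun — Principle B does not apply; allowed.
— Greg's roommate: second object of the clause headed by 'warned'; is c-commanded by the pronoun; coreference would bind this R-expression — blocked (Principle C).
— Hassan: possessor inside the subject DP of the clause headed by 'persuaded'; does not c-command the pronoun — Principle B does not apply; allowed.
— Hassan's cousin: subject of the clause headed by 'persuaded'; c-commands the pronoun but lies outside its binding domain — allowed.
— Tariq: subject of the clause headed by 'warned'; is c-commanded by the pronoun; coreference would bind this R-expression — blocked (Principle C).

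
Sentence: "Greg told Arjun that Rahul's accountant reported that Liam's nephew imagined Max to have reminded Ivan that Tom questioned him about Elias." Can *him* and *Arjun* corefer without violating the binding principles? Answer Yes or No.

Yes

*Arjun* is an R-expression; Principle C requires it to be free (not bound by any c-commanding expression).
— him: object of the clause headed by 'questioned'; the pronoun does not c-command the R-expression — coreference allowed.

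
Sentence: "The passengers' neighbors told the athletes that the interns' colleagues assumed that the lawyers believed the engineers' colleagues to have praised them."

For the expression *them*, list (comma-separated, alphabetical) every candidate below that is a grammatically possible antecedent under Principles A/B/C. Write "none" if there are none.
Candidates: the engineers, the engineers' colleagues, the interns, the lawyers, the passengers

*them* is a pronoun; Principle B requires it to be free in its binding domain — the clause headed by 'praised'.
— the engineers: possessor inside the subject DP of the clause headed by 'praised'; does not c-command the pronoun — Principle B does not apply; allowed.
— the engineers' colleagues: subject of the clause headed by 'praised'; c-commands the pronoun within its binding domain — blocked (Principle B).
— the interns: possessor inside the subject DP of the clause headed by 'assumed'; does not c-command the pronoun — Principle B does not apply; allowed.
— the lawyers: subject of the clause headed by 'believed'; c-commands the pronoun but lies outside its binding domain — allowed.
— the passengers: possessor inside the subject DP of the matrix clause; does not c-command the pronoun — Principle B does not apply; allowed.

the engineers, the interns, the lawyers, the passengers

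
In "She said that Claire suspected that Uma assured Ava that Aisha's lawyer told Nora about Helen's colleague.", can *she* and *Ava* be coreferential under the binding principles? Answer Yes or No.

No

*Ava* is an R-expression; Principle C requires it to be free (not bound by any c-commanding expression).
— she: subject of the matrix clause; the pronoun c-commands the R-expression — coreference blocked (Principle C).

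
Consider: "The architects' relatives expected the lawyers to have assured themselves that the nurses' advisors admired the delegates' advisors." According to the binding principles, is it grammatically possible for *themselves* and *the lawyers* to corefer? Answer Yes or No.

*themselves* is a reflexive; Principle A requires it to be bound within its binding domain — the clause headed by 'assured'.
— the lawyers: subject of the clause headed by 'assured'; c-commands the reflexive within its binding domain — allowed (Principle A).

Yes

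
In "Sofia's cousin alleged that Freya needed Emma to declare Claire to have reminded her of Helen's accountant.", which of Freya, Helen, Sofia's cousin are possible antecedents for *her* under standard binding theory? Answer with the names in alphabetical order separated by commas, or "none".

*her* is a pronoun; Principle B requires it to be free in its binding domain — the clause headed by 'reminded'.
— Freya: subject of the clause headed by 'needed'; c-commands the pronoun but lies outside its binding domain — allowed.
— Helen: possessor inside the second object DP of the clause headed by 'reminded'; is c-commanded by the pronoun; coreference would bind this R-expression — blocked (Principle C).
— Sofia's cousin: subject of the matrix clause; c-commands the pronoun but lies outside its binding domain — allowed.

Freya, Sofia's cousin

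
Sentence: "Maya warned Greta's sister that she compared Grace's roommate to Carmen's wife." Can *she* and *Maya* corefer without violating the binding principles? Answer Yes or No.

*Maya* is an R-expression; Principle C requires it to be free (not bound by any c-commanding expression).
— she: subject of the clause headed by 'compared'; the pronoun does not c-command the R-expression — coreference allowed.

Yes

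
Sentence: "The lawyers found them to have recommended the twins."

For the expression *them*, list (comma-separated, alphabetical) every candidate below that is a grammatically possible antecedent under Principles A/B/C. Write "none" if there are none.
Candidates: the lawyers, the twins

none

*them* is a pronoun; Principle B requires it to be free in its binding domain — the matrix clause.
— the lawyers: subject of the matrix clause; c-commands the pronoun within its binding domain — blocked (Principle B).
— the twins: object of the clause headed by 'recommended'; is c-commanded by the pronoun; coreference would bind this R-expression — blocked (Principle C).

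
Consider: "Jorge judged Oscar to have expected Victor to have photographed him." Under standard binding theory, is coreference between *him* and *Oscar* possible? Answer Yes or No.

*Oscar* is an R-expression; Principle C requires it to be free (not bound by any c-commanding expression).
— him: object of the clause headed by 'photographed'; the pronoun does not c-command the R-expression — coreference allowed.

Yes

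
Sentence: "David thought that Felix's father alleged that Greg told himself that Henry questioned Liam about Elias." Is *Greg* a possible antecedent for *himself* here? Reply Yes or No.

Yes

*himself* is a reflexive; Principle A requires it to be bound within its binding domain — the clause headed by 'told'.
— Greg: subject of the clause headed by 'told'; c-commands the reflexive within its binding domain — allowed (Principle A).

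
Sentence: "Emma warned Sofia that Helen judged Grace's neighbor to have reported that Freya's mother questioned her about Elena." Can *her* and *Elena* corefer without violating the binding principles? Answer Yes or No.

*Elena* is an R-expression; Principle C requires it to be free (not bound by any c-commanding expression).
— her: object of the clause headed by 'questioned'; the pronoun c-commands the R-expression — coreference blocked (Principle C).

No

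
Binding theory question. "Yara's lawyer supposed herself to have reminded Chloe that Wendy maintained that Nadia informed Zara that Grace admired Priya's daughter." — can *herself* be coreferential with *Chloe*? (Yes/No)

*herself* is a reflexive; Principle A requires it to be bound within its binding domain — the matrix clause.
— Chloe: object of the clause headed by 'reminded'; does not c-command the reflexive — cannot bind it (Principle A).

No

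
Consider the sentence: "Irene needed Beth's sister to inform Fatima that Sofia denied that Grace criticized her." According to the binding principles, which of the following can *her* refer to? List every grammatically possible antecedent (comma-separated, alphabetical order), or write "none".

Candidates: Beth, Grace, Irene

Beth, Irene

*her* is a pronoun; Principle B requires it to be free in its binding domain — the clause headed by 'criticized'.
— Beth: possessor inside the subject DP of the clause headed by 'inform'; does not c-command the pronoun — Principle B does not apply; allowed.
— Grace: subject of the clause headed by 'criticized'; c-commands the pronoun within its binding domain — blocked (Principle B).
— Irene: subject of the matrix clause; c-commands the pronoun but lies outside its binding domain — allowed.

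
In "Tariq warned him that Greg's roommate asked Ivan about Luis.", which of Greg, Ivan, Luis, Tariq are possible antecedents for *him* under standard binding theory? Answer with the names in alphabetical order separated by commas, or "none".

*him* is a pronoun; Principle B requires it to be free in its binding domain — the matrix clause.
— Greg: possessor inside the subject DP of the clause headed by 'asked'; is c-commanded by the pronoun; coreference would bind this R-expression — blocked (Principle C).
— Ivan: object of the clause headed by 'asked'; is c-commanded by the pronoun; coreference would bind this R-expression — blocked (Principle C).
— Luis: second object of the clause headed by 'asked'; is c-commanded by the pronoun; coreference would bind this R-expression — blocked (Principle C).
— Tariq: subject of the matrix clause; c-commands the pronoun within its binding domain — blocked (Principle B).

none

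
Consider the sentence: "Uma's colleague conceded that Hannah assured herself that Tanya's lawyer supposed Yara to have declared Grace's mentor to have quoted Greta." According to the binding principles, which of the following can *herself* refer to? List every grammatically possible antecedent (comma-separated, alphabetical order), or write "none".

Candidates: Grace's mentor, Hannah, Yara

Hannah

*herself* is a reflexive; Principle A requires it to be bound within its binding domain — the clause headed by 'assured'.
— Grace's mentor: subject of the clause headed by 'quoted'; does not c-command the reflexive — cannot bind it (Principle A).
— Hannah: subject of the clause headed by 'assured'; c-commands the reflexive within its binding domain — allowed (Principle A).
— Yara: subject of the clause headed by 'declared'; does not c-command the reflexive — cannot bind it (Principle A).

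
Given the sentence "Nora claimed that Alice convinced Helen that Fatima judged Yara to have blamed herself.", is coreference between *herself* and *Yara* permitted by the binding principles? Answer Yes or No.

Yes

*herself* is a reflexive; Principle A requires it to be bound within its binding domain — the clause headed by 'blamed'.
— Yara: subject of the clause headed by 'blamed'; c-commands the reflexive within its binding domain — allowed (Principle A).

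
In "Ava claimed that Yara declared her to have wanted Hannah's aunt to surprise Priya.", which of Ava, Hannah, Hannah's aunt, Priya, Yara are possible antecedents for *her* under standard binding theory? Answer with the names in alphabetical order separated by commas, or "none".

Ava

*her* is a pronoun; Principle B requires it to be free in its binding domain — the clause headed by 'declared'.
— Ava: subject of the matrix clause; c-commands the pronoun but lies outside its binding domain — allowed.
— Hannah: possessor inside the subject DP of the clause headed by 'surprise'; is c-commanded by the pronoun; coreference would bind this R-expression — blocked (Principle C).
— Hannah's aunt: subject of the clause headed by 'surprise'; is c-commanded by the pronoun; coreference would bind this R-expression — blocked (Principle C).
— Priya: object of the clause headed by 'surprise'; is c-commanded by the pronoun; coreference would bind this R-expression — blocked (Principle C).
— Yara: subject of the clause headed by 'declared'; c-commands the pronoun within its binding domain — blocked (Principle B).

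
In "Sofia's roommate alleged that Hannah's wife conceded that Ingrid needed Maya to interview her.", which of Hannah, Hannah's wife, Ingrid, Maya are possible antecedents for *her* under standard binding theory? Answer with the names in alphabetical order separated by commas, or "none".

Hannah, Hannah's wife, Ingrid

*her* is a pronoun; Principle B requires it to be free in its binding domain — the clause headed by 'interview'.
— Hannah: possessor inside the subject DP of the clause headed by 'conceded'; does not c-command the pronoun — Principle B does not apply; allowed.
— Hannah's wife: subject of the clause headed by 'conceded'; c-commands the pronoun but lies outside its binding domain — allowed.
— Ingrid: subject of the clause headed by 'needed'; c-commands the pronoun but lies outside its binding domain — allowed.
— Maya: subject of the clause headed by 'interview'; c-commands the pronoun within its binding domain — blocked (Principle B).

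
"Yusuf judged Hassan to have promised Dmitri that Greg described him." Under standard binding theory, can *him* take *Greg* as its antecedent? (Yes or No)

No

*him* is a pronoun; Principle B requires it to be free in its binding domain — the clause headed by 'described'.
— Greg: subject of the clause headed by 'described'; c-commands the pronoun within its binding domain — blocked (Principle B).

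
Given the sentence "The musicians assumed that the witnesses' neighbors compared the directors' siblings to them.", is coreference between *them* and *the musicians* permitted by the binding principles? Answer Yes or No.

*them* is a pronoun; Principle B requires it to be free in its binding domain — the clause headed by 'compared'.
— the musicians: subject of the matrix clause; c-commands the pronoun but lies outside its binding domain — allowed.

Yes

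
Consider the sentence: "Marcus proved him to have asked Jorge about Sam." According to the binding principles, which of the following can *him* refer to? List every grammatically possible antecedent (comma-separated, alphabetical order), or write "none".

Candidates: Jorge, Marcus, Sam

none

*him* is a pronoun; Principle B requires it to be free in its binding domain — the matrix clause.
— Jorge: object of the clause headed by 'asked'; is c-commanded by the pronoun; coreference would bind this R-expression — blocked (Principle C).
— Marcus: subject of the matrix clause; c-commands the pronoun within its binding domain — blocked (Principle B).
— Sam: second object of the clause headed by 'asked'; is c-commanded by the pronoun; coreference would bind this R-expression — blocked (Principle C).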